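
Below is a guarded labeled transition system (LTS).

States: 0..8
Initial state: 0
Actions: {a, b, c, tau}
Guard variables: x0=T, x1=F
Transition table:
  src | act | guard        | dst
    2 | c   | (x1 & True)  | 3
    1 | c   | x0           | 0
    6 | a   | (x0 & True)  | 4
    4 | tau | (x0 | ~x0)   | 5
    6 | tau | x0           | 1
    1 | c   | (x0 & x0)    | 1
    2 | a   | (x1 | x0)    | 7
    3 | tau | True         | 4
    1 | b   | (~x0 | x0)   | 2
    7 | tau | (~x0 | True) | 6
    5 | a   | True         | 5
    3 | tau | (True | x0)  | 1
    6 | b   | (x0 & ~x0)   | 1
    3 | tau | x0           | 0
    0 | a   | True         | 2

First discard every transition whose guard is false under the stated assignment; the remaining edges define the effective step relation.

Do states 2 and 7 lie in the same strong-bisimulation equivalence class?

Bisimulation quotient by refinement:
  P[0] = {{0,1,2,3,4,5,6,7,8}}
  P[1] = {{0,2,5},{1},{3,4,7},{6},{8}}
  P[2] = {{0,5},{1},{2},{3},{4},{6},{7},{8}}
  P[3] = {{0},{1},{2},{3},{4},{5},{6},{7},{8}}
Fixed point at round 4; 9 class(es).
class of 2: {2}; class of 7: {7}

Answer: NOT BISIMILAR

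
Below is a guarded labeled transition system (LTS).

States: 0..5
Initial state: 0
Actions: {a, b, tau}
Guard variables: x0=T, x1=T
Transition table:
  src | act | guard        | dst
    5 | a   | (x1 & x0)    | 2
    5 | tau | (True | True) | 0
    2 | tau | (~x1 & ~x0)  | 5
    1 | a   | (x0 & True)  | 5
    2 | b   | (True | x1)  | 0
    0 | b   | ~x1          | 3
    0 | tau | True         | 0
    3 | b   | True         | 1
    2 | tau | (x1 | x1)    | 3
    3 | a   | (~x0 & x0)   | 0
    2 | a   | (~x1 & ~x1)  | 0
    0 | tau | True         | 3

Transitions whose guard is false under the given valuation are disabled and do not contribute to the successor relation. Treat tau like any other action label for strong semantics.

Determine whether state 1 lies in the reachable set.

Answer: REACHABLE

Working:
Guard filter leaves 8 enabled edge(s).
L0 = {0}
L1 = {3}  cumulative {0,3}
L2 = {1}  cumulative {0,1,3}
L3 = {5}  cumulative {0,1,3,5}
L4 = {2}  cumulative {0,1,2,3,5}
Reach set: {0,1,2,3,5}
witness 1: tau·b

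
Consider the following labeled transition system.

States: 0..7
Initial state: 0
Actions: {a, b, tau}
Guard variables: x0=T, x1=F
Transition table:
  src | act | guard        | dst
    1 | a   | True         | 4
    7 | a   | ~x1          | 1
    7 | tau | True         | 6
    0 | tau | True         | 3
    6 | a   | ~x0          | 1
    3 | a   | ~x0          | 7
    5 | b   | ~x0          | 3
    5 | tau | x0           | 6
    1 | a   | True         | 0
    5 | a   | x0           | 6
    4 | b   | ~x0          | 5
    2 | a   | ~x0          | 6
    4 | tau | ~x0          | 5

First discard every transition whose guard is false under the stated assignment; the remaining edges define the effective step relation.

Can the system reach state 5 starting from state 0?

Answer: UNREACHABLE

Analysis:
7 transition(s) survive guard evaluation.
depth 0: {0}
depth 1: {3}  now seen {0,3}
Reach set: {0,3}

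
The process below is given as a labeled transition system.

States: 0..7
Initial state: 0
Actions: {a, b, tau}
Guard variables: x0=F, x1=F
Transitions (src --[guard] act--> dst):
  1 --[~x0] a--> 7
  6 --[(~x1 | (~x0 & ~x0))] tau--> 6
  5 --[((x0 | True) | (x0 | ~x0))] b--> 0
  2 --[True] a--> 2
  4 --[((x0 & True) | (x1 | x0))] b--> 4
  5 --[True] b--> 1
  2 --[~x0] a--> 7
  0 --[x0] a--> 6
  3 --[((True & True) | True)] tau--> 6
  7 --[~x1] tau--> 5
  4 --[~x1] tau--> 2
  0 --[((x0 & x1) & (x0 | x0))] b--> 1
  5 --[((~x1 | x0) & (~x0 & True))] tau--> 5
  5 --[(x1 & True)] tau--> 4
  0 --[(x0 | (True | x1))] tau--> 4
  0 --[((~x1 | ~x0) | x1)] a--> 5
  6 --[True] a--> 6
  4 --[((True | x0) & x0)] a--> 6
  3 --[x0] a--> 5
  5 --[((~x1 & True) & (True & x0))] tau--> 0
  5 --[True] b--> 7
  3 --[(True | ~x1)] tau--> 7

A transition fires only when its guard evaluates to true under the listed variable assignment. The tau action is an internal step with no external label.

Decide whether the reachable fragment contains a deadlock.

Answer: DEADLOCK-FREE

Trace:
Reach set: {0,1,2,4,5,7}
  0: a→5  tau→4  [2 out]
  1: a→7  [1 out]
  2: a→2  a→7  [2 out]
  4: tau→2  [1 out]
  5: b→0  b→1  b→7  tau→5  [4 out]
  7: tau→5  [1 out]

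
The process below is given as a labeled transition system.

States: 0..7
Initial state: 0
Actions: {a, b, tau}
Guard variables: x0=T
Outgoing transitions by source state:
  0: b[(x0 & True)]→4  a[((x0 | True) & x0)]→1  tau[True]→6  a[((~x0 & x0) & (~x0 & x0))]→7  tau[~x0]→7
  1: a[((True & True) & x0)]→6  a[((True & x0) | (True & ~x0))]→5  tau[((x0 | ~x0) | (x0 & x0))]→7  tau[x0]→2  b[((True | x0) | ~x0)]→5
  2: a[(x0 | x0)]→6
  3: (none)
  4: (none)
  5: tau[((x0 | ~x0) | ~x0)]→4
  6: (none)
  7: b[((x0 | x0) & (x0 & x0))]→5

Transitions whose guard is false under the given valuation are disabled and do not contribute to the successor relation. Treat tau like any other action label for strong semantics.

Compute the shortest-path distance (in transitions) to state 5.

Breadth-first toward 5:
  Layer 0: {0}
  Layer 1: {1,4,6}
  Layer 2: {2,5,7}
first hit 5 at d=2 via a·a

Answer: 2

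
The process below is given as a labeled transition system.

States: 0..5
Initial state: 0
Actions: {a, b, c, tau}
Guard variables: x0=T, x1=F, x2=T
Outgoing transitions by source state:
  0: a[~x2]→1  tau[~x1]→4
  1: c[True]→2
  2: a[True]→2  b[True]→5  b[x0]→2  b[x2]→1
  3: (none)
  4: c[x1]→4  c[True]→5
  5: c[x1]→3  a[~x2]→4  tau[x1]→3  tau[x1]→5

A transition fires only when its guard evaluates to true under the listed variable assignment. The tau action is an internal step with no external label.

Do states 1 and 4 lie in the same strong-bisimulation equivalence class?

Answer: NOT BISIMILAR

Trace:
Compute ~ classes (split until stable):
  round 0: {{0,1,2,3,4,5}}
  round 1: {{0},{1,4},{2},{3,5}}
  round 2: {{0},{1},{2},{3,5},{4}}
stable after 3 split(s): 5 block(s)
1∈{1}, 4∈{4}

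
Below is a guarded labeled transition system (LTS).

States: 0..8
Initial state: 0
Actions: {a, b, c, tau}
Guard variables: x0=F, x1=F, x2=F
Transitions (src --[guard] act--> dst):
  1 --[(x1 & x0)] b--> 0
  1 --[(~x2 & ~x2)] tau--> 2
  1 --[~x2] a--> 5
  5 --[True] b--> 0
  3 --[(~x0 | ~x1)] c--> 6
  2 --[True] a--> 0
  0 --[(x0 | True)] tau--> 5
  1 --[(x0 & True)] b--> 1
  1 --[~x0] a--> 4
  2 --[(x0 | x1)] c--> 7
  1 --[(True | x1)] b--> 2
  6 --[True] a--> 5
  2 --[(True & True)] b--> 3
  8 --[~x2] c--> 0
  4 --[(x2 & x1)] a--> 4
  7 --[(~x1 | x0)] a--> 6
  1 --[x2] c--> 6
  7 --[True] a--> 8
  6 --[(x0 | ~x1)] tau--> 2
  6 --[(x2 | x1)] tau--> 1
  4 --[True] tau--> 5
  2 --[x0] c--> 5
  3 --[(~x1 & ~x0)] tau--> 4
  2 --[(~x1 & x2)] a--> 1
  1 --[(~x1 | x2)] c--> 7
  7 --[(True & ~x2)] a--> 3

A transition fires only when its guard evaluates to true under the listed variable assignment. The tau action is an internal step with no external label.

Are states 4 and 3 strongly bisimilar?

Answer: NOT BISIMILAR

Analysis:
Refine partition for ~:
  π0 = {{0,1,2,3,4,5,6,7,8}}
  π1 = {{0,4},{1},{2},{3},{5},{6},{7},{8}}
Fixed point at round 2; 8 class(es).
class of 4: {0,4}; class of 3: {3}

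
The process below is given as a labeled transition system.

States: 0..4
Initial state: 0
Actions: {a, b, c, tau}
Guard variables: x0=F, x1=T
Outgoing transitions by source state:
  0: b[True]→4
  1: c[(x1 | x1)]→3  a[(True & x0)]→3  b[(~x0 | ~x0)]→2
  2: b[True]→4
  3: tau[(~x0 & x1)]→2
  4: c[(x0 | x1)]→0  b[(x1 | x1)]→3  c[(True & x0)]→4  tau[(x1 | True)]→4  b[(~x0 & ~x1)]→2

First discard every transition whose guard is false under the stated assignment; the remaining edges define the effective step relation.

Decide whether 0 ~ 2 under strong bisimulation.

Bisimulation quotient by refinement:
  π0 = {{0,1,2,3,4}}
  π1 = {{0,2},{1},{3},{4}}
Fixed point at round 2; 4 class(es).
[0]={0,2}  [2]={0,2}

Answer: BISIMILAR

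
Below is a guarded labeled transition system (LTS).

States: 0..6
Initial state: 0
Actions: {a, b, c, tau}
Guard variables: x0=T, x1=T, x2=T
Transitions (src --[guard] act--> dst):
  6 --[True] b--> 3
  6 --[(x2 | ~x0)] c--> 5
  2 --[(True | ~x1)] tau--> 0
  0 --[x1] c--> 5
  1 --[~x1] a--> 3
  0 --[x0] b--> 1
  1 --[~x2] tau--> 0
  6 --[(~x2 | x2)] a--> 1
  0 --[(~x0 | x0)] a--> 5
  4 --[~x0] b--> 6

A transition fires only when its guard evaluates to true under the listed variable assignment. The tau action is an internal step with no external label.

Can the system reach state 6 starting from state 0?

Answer: UNREACHABLE

Analysis:
7 transition(s) survive guard evaluation.
depth 0: {0}
depth 1: {1,5}  cumulative {0,1,5}
R = {0,1,5}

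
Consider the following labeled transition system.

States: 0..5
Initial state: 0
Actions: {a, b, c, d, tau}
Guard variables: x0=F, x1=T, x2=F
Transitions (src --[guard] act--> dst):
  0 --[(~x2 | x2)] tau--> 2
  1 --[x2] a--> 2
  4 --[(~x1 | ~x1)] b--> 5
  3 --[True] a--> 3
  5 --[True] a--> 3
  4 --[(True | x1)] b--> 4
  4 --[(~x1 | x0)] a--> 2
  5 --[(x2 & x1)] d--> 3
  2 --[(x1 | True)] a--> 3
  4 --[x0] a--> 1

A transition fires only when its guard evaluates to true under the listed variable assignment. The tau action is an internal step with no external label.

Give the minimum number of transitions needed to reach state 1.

Answer: UNREACHABLE

Working:
Breadth-first toward 1:
  depth 0: {0}
  depth 1: {2}
  depth 2: {3}
1 never appears.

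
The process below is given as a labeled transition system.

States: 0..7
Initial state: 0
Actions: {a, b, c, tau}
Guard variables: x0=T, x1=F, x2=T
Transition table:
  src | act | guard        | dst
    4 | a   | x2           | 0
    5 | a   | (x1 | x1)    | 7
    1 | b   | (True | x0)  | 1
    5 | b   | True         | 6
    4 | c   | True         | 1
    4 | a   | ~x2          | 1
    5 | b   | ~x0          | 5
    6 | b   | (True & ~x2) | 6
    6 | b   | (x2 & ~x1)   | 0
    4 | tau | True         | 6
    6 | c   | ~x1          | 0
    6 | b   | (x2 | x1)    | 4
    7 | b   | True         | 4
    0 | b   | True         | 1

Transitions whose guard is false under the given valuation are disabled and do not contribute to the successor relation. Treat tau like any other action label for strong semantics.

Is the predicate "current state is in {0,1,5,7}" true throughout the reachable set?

Answer: INVARIANT HOLDS

Working:
Safe = {0,1,5,7}
R = {0,1}
  0: safe
  1: safe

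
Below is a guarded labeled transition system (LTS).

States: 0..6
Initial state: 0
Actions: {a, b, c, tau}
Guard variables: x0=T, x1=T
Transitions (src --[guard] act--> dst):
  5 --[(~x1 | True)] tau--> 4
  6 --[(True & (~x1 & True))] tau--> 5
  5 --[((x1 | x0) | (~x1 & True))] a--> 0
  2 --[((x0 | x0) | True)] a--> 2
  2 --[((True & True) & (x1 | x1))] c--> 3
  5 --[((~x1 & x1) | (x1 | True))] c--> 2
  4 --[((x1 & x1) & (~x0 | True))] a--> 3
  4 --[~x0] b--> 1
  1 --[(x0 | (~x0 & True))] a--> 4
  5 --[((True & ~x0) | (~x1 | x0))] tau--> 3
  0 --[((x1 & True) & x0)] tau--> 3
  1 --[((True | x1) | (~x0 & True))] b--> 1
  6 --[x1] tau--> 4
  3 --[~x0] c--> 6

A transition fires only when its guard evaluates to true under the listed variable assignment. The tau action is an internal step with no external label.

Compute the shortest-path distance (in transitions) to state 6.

Breadth-first toward 6:
  Layer 0: {0}
  Layer 1: {3}
6 never appears.

Answer: UNREACHABLE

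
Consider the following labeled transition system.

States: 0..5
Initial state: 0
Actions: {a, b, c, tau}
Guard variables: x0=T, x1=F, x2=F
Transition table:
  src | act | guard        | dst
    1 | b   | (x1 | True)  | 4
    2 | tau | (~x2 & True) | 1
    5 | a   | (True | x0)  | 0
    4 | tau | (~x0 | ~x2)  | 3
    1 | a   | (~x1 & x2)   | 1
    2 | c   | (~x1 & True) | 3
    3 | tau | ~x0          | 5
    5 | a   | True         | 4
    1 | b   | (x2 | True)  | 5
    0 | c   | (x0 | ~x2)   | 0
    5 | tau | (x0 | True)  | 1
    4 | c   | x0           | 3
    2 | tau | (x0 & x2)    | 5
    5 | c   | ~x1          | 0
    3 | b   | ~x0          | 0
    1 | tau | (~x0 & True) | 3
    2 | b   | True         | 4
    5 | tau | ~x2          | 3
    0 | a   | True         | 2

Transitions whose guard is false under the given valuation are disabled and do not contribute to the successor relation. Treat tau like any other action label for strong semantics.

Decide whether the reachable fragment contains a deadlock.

Answer: DEADLOCK at state 3

Analysis:
Reachable = {0,1,2,3,4,5}
  0: a→2  c→0  [2 out]
  1: b→4  b→5  [2 out]
  2: b→4  c→3  tau→1  [3 out]
  3: ∅  [deadlock]
  4: c→3  tau→3  [2 out]
  5: a→0  a→4  c→0  tau→1  tau→3  [5 out]
Path to 3: a·c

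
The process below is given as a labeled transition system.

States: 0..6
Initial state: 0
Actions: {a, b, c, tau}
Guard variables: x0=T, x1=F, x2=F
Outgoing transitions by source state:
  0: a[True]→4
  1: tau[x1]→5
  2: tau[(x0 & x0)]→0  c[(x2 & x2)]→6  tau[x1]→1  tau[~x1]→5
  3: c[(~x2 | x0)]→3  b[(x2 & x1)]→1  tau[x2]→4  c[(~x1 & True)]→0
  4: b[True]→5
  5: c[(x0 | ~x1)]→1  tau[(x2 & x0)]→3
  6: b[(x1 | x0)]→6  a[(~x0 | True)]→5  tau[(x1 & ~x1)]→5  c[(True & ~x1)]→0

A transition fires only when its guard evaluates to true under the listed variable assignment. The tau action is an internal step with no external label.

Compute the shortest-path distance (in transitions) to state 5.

BFS to 5:
  depth 0: {0}
  depth 1: {4}
  depth 2: {5}
first hit 5 at d=2 via a·b

Answer: 2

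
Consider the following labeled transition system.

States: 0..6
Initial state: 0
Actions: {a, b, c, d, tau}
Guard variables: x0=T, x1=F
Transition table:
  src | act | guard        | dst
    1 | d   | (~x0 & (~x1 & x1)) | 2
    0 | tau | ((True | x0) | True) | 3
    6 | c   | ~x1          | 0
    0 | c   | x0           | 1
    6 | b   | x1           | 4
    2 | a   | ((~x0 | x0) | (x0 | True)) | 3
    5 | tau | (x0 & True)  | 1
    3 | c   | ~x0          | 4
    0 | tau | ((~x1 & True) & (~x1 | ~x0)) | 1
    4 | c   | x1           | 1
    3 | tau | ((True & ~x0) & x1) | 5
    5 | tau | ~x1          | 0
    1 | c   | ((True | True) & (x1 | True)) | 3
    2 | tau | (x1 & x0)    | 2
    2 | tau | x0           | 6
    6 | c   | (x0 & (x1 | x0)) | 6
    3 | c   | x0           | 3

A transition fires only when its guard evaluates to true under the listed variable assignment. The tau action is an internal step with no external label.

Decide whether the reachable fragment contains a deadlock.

Answer: DEADLOCK-FREE

Analysis:
Reachable = {0,1,3}
  0: c→1  tau→1  tau→3  [3 exit(s)]
  1: c→3  [1 exit(s)]
  3: c→3  [1 exit(s)]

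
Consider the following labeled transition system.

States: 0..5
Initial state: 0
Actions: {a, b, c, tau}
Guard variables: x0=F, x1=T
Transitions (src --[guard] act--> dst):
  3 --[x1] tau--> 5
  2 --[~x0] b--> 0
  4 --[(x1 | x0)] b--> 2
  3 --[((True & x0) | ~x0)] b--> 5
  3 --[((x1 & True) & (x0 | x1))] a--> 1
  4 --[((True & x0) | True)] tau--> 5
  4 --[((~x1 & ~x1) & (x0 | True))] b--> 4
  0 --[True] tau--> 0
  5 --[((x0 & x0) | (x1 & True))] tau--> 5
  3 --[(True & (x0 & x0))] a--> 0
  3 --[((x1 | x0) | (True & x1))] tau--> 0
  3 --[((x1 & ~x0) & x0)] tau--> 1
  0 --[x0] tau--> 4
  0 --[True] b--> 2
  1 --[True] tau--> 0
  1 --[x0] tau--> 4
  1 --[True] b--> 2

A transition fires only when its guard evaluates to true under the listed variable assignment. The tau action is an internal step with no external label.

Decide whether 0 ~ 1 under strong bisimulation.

Answer: BISIMILAR

Analysis:
Bisimulation quotient by refinement:
  P[0] = {{0,1,2,3,4,5}}
  P[1] = {{0,1,4},{2},{3},{5}}
  P[2] = {{0,1},{2},{3},{4},{5}}
Fixed point at round 3; 5 class(es).
0∈{0,1}, 1∈{0,1}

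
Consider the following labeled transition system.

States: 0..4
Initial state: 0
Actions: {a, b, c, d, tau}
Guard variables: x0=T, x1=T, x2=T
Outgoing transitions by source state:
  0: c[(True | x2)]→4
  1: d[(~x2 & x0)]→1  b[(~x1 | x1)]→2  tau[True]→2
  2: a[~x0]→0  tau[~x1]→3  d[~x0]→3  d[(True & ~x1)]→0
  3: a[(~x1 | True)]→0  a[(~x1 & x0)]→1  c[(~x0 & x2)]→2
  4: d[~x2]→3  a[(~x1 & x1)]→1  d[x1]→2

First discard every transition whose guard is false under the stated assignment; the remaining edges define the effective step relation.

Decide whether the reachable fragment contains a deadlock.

Reach set: {0,2,4}
  0: c→4  [1 out]
  2: ∅  [no exit]
  4: d→2  [1 out]
witness 2: c·d

Answer: DEADLOCK at state 2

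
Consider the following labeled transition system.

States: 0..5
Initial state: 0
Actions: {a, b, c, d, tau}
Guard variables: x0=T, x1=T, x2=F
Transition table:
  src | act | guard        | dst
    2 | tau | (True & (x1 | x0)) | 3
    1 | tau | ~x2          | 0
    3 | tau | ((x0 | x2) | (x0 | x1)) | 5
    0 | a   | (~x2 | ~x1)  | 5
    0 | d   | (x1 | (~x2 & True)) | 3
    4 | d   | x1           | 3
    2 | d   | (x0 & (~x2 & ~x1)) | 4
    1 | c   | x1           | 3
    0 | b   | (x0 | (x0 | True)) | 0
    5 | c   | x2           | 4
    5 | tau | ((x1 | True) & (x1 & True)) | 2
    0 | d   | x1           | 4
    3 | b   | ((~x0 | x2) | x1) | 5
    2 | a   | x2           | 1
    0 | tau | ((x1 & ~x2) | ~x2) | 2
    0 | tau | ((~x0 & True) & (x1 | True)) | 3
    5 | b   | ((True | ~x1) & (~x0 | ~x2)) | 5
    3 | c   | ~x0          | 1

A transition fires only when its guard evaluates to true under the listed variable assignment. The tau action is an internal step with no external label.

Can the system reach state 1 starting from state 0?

Answer: UNREACHABLE

Working:
Guard filter leaves 13 enabled edge(s).
depth 0: {0}
depth 1: {2,3,4,5}  total {0,2,3,4,5}
R = {0,2,3,4,5}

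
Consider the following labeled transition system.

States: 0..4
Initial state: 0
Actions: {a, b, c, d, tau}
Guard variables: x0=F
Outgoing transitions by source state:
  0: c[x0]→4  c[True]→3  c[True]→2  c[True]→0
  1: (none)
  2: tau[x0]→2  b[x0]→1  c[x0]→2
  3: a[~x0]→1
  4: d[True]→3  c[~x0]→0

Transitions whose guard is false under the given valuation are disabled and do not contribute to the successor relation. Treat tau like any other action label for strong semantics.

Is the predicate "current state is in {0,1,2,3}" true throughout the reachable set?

Allowed set {0,1,2,3}
R = {0,1,2,3}
  0: safe
  1: safe
  2: safe
  3: safe

Answer: INVARIANT HOLDS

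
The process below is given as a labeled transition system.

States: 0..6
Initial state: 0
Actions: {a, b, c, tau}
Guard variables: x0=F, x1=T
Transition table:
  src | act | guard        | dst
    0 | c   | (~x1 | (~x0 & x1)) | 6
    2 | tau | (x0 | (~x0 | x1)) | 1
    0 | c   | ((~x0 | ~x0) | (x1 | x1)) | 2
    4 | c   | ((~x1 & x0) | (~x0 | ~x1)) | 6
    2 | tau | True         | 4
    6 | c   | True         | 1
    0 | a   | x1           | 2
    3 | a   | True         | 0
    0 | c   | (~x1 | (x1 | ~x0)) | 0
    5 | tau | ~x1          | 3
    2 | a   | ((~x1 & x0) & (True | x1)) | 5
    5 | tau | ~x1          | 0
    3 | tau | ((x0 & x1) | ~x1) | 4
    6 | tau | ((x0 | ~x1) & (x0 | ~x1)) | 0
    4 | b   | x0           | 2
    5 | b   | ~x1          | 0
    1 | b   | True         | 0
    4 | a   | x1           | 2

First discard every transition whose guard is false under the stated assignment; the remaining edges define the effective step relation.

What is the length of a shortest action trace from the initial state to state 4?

Answer: 2

Trace:
BFS to 4:
  Layer 0: {0}
  Layer 1: {2,6}
  Layer 2: {1,4}
4 enters at depth 2; path a·tau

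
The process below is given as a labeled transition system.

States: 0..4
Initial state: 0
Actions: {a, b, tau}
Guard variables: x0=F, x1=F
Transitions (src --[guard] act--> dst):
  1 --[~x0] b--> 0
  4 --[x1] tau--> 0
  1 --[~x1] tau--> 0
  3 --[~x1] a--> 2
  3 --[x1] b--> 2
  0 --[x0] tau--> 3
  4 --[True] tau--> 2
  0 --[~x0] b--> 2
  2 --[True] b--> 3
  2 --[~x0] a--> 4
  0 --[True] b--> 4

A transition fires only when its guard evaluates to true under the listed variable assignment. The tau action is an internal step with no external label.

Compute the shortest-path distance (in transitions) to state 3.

BFS to 3:
  L0 = {0}
  L1 = {2,4}
  L2 = {3}
3 enters at depth 2; path b·b

Answer: 2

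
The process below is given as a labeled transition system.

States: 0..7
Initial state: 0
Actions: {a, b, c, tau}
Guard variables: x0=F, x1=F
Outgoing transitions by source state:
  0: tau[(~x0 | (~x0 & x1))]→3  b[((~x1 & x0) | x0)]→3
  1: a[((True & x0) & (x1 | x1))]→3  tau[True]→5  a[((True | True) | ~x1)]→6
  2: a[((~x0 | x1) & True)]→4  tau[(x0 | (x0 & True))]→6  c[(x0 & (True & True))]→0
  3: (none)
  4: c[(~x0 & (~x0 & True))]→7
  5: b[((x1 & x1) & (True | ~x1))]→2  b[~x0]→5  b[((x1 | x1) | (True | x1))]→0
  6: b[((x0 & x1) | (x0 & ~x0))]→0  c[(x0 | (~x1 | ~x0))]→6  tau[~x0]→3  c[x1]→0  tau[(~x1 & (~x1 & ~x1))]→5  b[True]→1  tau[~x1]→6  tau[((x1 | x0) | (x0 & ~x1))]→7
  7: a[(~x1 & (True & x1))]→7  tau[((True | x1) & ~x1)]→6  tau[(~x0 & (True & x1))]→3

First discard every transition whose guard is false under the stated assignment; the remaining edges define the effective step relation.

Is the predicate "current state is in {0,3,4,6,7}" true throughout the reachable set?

Answer: INVARIANT HOLDS

Analysis:
Allowed set {0,3,4,6,7}
Reach set: {0,3}
  0: safe
  3: safe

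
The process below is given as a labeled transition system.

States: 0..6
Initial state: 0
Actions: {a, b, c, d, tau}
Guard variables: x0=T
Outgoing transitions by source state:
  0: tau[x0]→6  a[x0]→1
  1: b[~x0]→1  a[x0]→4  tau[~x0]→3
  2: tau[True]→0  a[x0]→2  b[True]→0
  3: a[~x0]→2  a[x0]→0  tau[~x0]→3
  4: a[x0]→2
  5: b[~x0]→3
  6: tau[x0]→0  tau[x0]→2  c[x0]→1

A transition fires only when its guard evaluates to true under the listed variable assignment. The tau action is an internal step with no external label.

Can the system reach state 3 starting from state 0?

11 transition(s) survive guard evaluation.
Layer 0: {0}
Layer 1: {1,6}  cumulative {0,1,6}
Layer 2: {2,4}  cumulative {0,1,2,4,6}
R = {0,1,2,4,6}

Answer: UNREACHABLE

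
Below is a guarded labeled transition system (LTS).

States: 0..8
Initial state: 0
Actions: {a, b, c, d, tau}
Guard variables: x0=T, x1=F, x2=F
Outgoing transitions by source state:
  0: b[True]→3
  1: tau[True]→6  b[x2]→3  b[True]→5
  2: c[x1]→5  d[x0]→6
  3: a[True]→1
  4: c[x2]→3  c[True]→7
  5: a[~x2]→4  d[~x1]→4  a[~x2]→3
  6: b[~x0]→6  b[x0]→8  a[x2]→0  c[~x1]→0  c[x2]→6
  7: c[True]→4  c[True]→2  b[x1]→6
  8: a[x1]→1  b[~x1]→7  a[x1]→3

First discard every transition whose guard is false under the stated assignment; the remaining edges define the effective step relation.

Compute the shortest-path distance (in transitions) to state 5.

Breadth-first toward 5:
  depth 0: {0}
  depth 1: {3}
  depth 2: {1}
  depth 3: {5,6}
first hit 5 at d=3 via b·a·b

Answer: 3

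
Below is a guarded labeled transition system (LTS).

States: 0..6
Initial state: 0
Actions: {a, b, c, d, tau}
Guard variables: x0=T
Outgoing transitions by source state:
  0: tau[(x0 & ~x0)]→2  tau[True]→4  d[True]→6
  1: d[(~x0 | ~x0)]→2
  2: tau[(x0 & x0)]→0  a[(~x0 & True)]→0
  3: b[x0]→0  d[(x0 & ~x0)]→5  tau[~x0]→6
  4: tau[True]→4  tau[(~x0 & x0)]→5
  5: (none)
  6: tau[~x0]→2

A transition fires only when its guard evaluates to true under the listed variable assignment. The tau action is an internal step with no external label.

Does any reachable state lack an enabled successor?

Reachable = {0,4,6}
  0: d→6  tau→4  [2 out]
  4: tau→4  [1 out]
  6: ∅  [no exit]
witness 6: d

Answer: DEADLOCK at state 6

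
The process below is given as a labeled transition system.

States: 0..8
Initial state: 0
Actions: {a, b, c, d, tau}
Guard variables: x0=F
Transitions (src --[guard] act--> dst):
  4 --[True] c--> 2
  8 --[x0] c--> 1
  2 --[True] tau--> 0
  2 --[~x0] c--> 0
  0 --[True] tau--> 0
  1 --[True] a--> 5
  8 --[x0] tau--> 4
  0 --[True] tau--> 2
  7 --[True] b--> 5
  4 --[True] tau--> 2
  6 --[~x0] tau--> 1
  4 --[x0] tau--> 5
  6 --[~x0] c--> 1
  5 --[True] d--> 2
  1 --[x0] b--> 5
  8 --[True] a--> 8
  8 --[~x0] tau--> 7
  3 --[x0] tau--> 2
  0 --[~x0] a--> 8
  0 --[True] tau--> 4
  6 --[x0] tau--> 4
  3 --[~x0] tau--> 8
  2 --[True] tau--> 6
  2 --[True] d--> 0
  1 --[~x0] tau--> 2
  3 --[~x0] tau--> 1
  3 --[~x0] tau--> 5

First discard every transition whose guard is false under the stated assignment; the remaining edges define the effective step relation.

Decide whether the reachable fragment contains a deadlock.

Answer: DEADLOCK-FREE

Trace:
Reach set: {0,1,2,4,5,6,7,8}
  0: a→8  tau→0  tau→2  tau→4  [4 exit(s)]
  1: a→5  tau→2  [2 exit(s)]
  2: c→0  d→0  tau→0  tau→6  [4 exit(s)]
  4: c→2  tau→2  [2 exit(s)]
  5: d→2  [1 exit(s)]
  6: c→1  tau→1  [2 exit(s)]
  7: b→5  [1 exit(s)]
  8: a→8  tau→7  [2 exit(s)]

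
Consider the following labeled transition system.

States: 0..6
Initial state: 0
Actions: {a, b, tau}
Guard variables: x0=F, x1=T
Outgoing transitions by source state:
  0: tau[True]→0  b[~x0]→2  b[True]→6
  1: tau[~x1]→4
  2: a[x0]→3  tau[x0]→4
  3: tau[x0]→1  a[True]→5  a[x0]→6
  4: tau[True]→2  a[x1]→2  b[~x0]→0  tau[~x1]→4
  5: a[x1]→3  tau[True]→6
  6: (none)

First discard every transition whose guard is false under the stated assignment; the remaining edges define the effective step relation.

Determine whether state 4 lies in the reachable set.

Guard filter leaves 9 enabled edge(s).
depth 0: {0}
depth 1: {2,6}  total {0,2,6}
R = {0,2,6}

Answer: UNREACHABLE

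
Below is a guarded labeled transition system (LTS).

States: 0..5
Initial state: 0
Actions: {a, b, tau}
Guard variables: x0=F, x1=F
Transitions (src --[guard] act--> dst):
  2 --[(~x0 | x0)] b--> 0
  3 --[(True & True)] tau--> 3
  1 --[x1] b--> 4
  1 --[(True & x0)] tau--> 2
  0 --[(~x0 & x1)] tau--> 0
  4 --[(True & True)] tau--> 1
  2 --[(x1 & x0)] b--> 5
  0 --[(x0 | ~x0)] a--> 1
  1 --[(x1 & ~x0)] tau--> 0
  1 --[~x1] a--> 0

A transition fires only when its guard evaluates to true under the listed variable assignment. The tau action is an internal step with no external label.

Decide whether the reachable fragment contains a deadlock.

Answer: DEADLOCK-FREE

Trace:
Reach set: {0,1}
  0: a→1  [deg 1]
  1: a→0  [deg 1]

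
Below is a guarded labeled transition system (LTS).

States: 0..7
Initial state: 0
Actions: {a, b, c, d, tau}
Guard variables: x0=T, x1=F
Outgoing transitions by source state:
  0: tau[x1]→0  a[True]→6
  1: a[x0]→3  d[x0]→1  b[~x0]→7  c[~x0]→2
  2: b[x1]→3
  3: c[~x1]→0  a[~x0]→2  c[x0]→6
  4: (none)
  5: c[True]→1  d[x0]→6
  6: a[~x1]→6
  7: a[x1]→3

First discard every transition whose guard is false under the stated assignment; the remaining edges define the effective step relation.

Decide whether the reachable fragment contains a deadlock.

Reach set: {0,6}
  0: a→6  [deg 1]
  6: a→6  [deg 1]

Answer: DEADLOCK-FREE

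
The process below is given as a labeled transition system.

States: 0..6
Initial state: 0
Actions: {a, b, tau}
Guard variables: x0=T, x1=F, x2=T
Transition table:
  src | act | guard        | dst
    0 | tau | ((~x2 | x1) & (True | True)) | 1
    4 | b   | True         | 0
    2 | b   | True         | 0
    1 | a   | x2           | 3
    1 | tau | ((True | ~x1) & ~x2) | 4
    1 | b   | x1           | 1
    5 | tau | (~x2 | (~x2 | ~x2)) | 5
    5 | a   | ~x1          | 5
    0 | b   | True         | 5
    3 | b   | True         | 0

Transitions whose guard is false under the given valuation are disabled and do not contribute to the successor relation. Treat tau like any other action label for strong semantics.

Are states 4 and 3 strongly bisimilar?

Compute ~ classes (split until stable):
  π0 = {{0,1,2,3,4,5,6}}
  π1 = {{0,2,3,4},{1,5},{6}}
  π2 = {{0},{1},{2,3,4},{5},{6}}
stable after 3 split(s): 5 block(s)
[4]={2,3,4}  [3]={2,3,4}

Answer: BISIMILAR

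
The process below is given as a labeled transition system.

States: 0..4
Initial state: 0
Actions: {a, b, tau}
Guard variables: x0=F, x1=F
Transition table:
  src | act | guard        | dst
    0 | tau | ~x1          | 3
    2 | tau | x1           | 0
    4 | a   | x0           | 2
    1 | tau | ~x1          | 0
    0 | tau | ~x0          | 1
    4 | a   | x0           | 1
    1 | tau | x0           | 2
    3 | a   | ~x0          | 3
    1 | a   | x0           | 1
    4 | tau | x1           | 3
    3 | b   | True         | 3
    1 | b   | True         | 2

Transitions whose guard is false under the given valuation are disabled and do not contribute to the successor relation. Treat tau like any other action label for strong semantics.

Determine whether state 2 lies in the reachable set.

Answer: REACHABLE

Analysis:
6 transition(s) survive guard evaluation.
depth 0: {0}
depth 1: {1,3}  total {0,1,3}
depth 2: {2}  total {0,1,2,3}
Reachable = {0,1,2,3}
trace reaching 2: tau·b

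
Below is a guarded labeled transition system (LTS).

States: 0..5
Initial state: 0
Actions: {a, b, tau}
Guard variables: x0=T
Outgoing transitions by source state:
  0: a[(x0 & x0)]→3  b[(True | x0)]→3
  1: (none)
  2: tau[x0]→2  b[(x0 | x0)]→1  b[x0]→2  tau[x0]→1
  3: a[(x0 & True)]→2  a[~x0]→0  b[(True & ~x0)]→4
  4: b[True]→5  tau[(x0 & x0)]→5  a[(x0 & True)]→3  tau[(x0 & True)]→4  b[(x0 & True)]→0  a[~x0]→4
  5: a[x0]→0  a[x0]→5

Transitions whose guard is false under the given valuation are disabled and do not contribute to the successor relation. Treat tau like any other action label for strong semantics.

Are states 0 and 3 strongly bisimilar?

Refine partition for ~:
  P[0] = {{0,1,2,3,4,5}}
  P[1] = {{0},{1},{2},{3,5},{4}}
  P[2] = {{0},{1},{2},{3},{4},{5}}
stable after 3 split(s): 6 block(s)
[0]={0}  [3]={3}

Answer: NOT BISIMILAR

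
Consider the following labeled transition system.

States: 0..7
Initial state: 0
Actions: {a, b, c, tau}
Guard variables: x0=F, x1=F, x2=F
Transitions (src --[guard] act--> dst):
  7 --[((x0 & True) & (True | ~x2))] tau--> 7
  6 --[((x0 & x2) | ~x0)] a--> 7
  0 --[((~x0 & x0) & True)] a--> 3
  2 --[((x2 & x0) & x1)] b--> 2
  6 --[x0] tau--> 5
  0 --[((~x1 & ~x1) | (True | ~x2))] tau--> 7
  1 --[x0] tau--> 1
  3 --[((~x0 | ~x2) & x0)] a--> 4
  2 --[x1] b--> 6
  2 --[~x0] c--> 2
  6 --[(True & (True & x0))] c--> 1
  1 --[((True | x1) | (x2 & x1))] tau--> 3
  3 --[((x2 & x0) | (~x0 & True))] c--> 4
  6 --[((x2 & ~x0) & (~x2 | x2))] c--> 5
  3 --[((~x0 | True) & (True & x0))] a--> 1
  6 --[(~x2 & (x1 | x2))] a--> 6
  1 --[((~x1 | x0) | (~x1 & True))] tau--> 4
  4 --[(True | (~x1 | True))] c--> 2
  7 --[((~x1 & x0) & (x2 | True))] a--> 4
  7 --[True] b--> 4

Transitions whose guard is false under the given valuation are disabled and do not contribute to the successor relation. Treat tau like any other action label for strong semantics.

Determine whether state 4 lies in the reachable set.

Guard filter leaves 8 enabled edge(s).
Layer 0: {0}
Layer 1: {7}  now seen {0,7}
Layer 2: {4}  now seen {0,4,7}
Layer 3: {2}  now seen {0,2,4,7}
Reach set: {0,2,4,7}
Path to 4: tau·b

Answer: REACHABLE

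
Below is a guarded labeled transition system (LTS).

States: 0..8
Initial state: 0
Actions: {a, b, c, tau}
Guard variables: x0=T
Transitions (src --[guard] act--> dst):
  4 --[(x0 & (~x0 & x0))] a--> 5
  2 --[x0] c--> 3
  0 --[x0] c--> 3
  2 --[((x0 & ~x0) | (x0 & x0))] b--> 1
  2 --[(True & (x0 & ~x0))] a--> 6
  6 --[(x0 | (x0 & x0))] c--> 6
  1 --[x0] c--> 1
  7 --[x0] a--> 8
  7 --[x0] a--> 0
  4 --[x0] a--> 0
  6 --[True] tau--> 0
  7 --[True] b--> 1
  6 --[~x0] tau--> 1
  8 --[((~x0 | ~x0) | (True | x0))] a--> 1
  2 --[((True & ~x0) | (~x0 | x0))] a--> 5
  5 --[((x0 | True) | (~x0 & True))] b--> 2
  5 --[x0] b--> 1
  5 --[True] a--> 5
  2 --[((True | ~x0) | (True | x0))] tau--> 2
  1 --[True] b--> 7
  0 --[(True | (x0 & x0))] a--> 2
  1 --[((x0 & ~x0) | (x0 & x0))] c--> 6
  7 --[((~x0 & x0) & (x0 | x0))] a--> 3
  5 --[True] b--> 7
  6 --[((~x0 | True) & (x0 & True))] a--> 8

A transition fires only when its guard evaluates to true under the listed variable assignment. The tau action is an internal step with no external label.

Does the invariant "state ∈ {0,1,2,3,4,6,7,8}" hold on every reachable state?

Answer: INVARIANT VIOLATED at state 5

Analysis:
Inv-set: {0,1,2,3,4,6,7,8}
Reachable = {0,1,2,3,5,6,7,8}
  0: ✓
  1: ✓
  2: ✓
  3: ✓
  5: VIOLATES
  6: ✓
  7: ✓
  8: ✓
witness against invariant: a·a → 5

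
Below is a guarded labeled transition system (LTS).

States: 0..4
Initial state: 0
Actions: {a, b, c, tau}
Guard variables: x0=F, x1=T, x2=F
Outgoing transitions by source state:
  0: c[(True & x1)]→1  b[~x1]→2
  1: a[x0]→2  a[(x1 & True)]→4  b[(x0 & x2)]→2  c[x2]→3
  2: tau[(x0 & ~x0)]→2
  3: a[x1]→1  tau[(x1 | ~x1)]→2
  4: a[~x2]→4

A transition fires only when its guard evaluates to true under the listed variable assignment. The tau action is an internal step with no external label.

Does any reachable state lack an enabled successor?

Reachable = {0,1,4}
  0: c→1  [1 out]
  1: a→4  [1 out]
  4: a→4  [1 out]

Answer: DEADLOCK-FREE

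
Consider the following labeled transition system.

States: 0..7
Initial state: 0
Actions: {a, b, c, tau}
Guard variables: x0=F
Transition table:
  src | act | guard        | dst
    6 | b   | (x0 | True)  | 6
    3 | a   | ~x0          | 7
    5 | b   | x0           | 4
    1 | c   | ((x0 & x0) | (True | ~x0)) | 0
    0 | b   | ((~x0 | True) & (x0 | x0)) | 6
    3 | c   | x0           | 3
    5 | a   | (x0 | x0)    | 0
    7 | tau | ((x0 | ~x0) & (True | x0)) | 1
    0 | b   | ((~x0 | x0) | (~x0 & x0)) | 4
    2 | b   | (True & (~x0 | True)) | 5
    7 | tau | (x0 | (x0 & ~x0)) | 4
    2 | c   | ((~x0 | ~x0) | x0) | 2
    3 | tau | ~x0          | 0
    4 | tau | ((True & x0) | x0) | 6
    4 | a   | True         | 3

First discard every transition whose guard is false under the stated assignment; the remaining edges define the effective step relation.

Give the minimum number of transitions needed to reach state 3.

Answer: 2

Trace:
Breadth-first toward 3:
  L0 = {0}
  L1 = {4}
  L2 = {3}
3 enters at depth 2; path b·a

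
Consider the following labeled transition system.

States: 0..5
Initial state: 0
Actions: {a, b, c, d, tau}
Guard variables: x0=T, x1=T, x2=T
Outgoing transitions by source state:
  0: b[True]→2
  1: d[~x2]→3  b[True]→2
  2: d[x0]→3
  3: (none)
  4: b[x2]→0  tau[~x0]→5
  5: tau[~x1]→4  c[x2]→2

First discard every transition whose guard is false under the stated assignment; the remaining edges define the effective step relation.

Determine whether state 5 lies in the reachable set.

Answer: UNREACHABLE

Working:
5 transition(s) survive guard evaluation.
Layer 0: {0}
Layer 1: {2}  total {0,2}
Layer 2: {3}  total {0,2,3}
Reachable = {0,2,3}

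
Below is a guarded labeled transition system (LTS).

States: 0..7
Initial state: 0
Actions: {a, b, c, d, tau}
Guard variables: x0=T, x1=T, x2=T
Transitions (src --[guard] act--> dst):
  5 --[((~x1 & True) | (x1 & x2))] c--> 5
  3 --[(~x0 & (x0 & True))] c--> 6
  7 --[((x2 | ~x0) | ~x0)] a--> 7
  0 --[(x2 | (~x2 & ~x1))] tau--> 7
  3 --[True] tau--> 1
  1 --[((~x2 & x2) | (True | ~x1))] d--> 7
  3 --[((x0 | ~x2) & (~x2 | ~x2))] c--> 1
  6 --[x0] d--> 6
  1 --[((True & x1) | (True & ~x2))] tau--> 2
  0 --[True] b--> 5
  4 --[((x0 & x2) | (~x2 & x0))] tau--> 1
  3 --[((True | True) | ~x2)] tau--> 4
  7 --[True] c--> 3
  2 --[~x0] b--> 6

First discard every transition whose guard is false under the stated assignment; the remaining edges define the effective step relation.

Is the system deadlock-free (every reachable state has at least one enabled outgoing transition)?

Answer: DEADLOCK at state 2

Analysis:
R = {0,1,2,3,4,5,7}
  0: b→5  tau→7  [deg 2]
  1: d→7  tau→2  [deg 2]
  2: ∅  [STUCK]
  3: tau→1  tau→4  [deg 2]
  4: tau→1  [deg 1]
  5: c→5  [deg 1]
  7: a→7  c→3  [deg 2]
Path to 2: tau·c·tau·tau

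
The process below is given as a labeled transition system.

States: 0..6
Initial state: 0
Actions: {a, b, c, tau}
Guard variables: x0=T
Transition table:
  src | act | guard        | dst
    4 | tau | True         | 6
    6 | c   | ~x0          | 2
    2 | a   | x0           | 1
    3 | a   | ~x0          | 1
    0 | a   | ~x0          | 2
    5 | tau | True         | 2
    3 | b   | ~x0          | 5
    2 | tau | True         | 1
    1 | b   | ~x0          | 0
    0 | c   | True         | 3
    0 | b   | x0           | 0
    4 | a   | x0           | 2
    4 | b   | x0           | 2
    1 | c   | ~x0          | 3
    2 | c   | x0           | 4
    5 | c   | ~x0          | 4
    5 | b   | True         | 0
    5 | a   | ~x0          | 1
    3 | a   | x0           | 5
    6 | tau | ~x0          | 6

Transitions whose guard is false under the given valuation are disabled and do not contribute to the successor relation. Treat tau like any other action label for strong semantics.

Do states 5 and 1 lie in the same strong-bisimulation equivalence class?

Answer: NOT BISIMILAR

Trace:
Bisimulation quotient by refinement:
  P[0] = {{0,1,2,3,4,5,6}}
  P[1] = {{0},{1,6},{2},{3},{4},{5}}
6 equivalence class(es) (converged in 2)
5∈{5}, 1∈{1,6}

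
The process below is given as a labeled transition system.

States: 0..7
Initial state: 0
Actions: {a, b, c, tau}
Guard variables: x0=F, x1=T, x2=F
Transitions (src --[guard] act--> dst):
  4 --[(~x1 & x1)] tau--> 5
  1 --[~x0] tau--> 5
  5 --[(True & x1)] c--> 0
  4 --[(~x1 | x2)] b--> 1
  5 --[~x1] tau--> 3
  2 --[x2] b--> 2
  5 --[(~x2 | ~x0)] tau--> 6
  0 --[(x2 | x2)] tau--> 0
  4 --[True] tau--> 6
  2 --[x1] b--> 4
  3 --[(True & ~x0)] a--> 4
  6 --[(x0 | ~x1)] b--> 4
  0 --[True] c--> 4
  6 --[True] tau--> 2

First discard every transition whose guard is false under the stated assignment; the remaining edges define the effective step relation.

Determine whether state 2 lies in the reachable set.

8 transition(s) survive guard evaluation.
depth 0: {0}
depth 1: {4}  cumulative {0,4}
depth 2: {6}  cumulative {0,4,6}
depth 3: {2}  cumulative {0,2,4,6}
R = {0,2,4,6}
Path to 2: c·tau·tau

Answer: REACHABLE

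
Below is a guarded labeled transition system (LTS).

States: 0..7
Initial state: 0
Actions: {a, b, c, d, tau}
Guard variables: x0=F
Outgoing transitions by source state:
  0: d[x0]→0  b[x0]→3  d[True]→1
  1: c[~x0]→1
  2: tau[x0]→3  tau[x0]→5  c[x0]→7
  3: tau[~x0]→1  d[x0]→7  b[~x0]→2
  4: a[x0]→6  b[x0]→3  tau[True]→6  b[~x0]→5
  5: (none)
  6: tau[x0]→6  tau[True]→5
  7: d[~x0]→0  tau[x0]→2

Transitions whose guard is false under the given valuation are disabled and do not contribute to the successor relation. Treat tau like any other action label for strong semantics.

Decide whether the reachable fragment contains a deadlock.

Answer: DEADLOCK-FREE

Trace:
R = {0,1}
  0: d→1  [1 out]
  1: c→1  [1 out]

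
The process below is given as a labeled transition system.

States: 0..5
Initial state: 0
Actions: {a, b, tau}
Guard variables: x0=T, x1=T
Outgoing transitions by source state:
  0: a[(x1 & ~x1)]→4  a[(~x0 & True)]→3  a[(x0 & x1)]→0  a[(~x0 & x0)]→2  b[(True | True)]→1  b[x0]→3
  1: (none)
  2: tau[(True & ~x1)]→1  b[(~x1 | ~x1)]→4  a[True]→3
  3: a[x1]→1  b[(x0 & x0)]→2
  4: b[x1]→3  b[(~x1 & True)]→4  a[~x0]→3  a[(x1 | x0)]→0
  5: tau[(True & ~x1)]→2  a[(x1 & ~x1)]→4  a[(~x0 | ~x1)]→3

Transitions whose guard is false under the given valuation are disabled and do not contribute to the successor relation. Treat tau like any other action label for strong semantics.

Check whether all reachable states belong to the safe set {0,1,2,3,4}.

Answer: INVARIANT HOLDS

Analysis:
Safe = {0,1,2,3,4}
Reach set: {0,1,2,3}
  0: ok
  1: ok
  2: ok
  3: ok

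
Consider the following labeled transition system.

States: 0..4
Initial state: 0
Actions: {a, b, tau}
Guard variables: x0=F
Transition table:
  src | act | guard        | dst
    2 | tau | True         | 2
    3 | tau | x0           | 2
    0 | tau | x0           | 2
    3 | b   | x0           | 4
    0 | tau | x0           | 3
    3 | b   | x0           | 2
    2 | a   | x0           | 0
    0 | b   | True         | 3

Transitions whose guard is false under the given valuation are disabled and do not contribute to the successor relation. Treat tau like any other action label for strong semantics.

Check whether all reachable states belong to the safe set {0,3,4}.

Answer: INVARIANT HOLDS

Analysis:
Safe = {0,3,4}
R = {0,3}
  0: ✓
  3: ✓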